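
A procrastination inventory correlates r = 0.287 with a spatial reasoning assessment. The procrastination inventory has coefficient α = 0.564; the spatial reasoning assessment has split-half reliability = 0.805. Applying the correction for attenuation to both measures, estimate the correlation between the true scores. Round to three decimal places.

r_true = r_obs / √(r_xx · r_yy) = 0.287 / √(0.564 × 0.805) = 0.287 / √0.454020 = 0.287 / 0.6738 ≈ 0.426.

0.426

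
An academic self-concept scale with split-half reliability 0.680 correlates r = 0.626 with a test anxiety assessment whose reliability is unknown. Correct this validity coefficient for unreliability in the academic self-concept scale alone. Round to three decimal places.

Single correction: r_c = r_obs / √r_xx = 0.626 / √0.680 = 0.626 / 0.8246 ≈ 0.759.

0.759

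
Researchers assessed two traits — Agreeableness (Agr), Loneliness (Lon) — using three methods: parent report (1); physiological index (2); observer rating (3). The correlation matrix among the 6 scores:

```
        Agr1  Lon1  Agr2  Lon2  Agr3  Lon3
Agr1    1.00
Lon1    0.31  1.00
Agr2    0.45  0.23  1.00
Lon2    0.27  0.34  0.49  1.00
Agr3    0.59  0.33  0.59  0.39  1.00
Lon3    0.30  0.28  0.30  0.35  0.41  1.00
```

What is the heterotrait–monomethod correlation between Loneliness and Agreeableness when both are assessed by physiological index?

Different traits, same method: r(Lon2, Agr2) = 0.49.

0.49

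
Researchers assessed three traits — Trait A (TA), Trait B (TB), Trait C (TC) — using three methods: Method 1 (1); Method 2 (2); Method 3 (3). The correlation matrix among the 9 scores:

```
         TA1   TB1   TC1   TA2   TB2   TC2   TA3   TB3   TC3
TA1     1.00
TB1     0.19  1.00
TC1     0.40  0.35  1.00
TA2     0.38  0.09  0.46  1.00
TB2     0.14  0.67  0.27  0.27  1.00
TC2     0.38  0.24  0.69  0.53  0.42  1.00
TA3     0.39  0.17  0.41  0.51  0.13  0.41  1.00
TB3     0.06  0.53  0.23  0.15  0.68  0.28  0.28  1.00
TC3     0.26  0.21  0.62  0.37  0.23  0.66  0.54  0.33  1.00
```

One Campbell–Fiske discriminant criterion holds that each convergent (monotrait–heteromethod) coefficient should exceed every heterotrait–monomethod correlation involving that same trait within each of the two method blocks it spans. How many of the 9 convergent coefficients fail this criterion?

Convergent coefficients and their comparison sets:
TA (methods 1·2): 0.38 vs {0.19, 0.27, 0.40, 0.53} → fail.
TA (methods 1·3): 0.39 vs {0.19, 0.28, 0.40, 0.54} → fail.
TA (methods 2·3): 0.51 vs {0.27, 0.28, 0.53, 0.54} → fail.
TB (methods 1·2): 0.67 vs {0.19, 0.27, 0.35, 0.42} → pass.
TB (methods 1·3): 0.53 vs {0.19, 0.28, 0.35, 0.33} → pass.
TB (methods 2·3): 0.68 vs {0.27, 0.28, 0.42, 0.33} → pass.
TC (methods 1·2): 0.69 vs {0.40, 0.53, 0.35, 0.42} → pass.
TC (methods 1·3): 0.62 vs {0.40, 0.54, 0.35, 0.33} → pass.
TC (methods 2·3): 0.66 vs {0.53, 0.54, 0.42, 0.33} → pass.
3 of 9 fail.

3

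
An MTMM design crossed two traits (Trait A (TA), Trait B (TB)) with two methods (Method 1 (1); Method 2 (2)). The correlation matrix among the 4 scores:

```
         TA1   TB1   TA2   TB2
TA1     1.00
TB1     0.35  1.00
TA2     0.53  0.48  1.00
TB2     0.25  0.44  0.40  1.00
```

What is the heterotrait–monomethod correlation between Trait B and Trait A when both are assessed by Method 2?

Different traits, same method: r(TB2, TA2) = 0.40.

0.40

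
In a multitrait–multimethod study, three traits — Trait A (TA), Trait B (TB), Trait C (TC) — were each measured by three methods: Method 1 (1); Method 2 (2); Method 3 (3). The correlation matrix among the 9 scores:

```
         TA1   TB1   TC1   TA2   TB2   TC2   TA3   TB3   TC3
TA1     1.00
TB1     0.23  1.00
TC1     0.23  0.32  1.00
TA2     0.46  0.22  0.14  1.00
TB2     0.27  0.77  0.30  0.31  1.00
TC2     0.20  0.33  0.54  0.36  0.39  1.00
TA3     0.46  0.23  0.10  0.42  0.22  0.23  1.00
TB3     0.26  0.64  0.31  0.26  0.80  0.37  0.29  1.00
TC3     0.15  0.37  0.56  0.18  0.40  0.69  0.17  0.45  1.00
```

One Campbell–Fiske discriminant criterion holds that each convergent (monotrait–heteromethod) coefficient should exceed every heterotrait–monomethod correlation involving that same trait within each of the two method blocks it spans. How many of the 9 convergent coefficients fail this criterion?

Convergent coefficients and their comparison sets:
TA (methods 1·2): 0.46 vs {0.23, 0.31, 0.23, 0.36} → pass.
TA (methods 1·3): 0.46 vs {0.23, 0.29, 0.23, 0.17} → pass.
TA (methods 2·3): 0.42 vs {0.31, 0.29, 0.36, 0.17} → pass.
TB (methods 1·2): 0.77 vs {0.23, 0.31, 0.32, 0.39} → pass.
TB (methods 1·3): 0.64 vs {0.23, 0.29, 0.32, 0.45} → pass.
TB (methods 2·3): 0.80 vs {0.31, 0.29, 0.39, 0.45} → pass.
TC (methods 1·2): 0.54 vs {0.23, 0.36, 0.32, 0.39} → pass.
TC (methods 1·3): 0.56 vs {0.23, 0.17, 0.32, 0.45} → pass.
TC (methods 2·3): 0.69 vs {0.36, 0.17, 0.39, 0.45} → pass.
0 of 9 fail.

0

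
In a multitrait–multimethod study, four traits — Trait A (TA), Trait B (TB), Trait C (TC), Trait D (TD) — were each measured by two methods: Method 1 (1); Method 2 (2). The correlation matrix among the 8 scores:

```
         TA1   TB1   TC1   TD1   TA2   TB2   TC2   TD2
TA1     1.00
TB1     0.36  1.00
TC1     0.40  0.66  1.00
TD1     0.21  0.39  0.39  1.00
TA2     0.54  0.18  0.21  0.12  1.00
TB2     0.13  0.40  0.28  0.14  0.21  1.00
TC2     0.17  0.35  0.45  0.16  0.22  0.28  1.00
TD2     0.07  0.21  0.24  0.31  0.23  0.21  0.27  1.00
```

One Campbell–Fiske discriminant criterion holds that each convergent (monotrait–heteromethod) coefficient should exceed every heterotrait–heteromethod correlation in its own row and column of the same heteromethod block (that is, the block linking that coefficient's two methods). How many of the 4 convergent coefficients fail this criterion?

0

Each convergent coefficient versus the relevant comparison correlations:
TA (methods 1·2): 0.54 vs {0.13, 0.18, 0.17, 0.21, 0.07, 0.12} → pass.
TB (methods 1·2): 0.40 vs {0.18, 0.13, 0.35, 0.28, 0.21, 0.14} → pass.
TC (methods 1·2): 0.45 vs {0.21, 0.17, 0.28, 0.35, 0.24, 0.16} → pass.
TD (methods 1·2): 0.31 vs {0.12, 0.07, 0.14, 0.21, 0.16, 0.24} → pass.
0 of 4 fail.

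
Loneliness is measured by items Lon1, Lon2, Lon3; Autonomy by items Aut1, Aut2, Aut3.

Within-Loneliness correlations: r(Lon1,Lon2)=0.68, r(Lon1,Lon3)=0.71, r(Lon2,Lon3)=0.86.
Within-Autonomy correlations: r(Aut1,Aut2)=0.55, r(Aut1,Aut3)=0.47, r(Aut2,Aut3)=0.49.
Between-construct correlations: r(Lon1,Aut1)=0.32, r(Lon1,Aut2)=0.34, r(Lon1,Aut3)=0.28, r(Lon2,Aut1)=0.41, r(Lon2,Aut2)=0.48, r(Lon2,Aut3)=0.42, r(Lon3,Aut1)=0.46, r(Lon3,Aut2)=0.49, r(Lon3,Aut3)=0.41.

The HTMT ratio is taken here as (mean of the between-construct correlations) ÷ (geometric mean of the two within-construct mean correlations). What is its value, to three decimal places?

0.653

Between-construct mean = 3.61/9 = 0.4011.
Mean within-Lon = 2.25/3 = 0.7500; mean within-Aut = 1.51/3 = 0.5033.
Geometric mean = √(0.7500 × 0.5033) = 0.6144.
HTMT = 0.4011 / 0.6144 = 0.653.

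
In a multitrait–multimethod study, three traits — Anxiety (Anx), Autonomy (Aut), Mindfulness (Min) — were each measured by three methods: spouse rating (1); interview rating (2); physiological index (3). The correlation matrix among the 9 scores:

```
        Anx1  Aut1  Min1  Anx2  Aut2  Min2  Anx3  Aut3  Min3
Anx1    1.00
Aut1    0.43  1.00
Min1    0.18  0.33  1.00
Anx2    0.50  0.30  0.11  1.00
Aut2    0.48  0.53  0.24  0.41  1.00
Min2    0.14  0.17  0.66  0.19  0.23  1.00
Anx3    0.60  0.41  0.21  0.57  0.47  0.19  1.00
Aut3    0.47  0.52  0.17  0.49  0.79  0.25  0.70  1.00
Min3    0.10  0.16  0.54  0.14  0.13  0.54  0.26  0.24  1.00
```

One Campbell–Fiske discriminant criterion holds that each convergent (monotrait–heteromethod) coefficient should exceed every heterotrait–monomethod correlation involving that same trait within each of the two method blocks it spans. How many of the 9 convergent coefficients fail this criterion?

3

Convergent coefficients and their comparison sets:
Anx (methods 1·2): 0.50 vs {0.43, 0.41, 0.18, 0.19} → pass.
Anx (methods 1·3): 0.60 vs {0.43, 0.70, 0.18, 0.26} → fail.
Anx (methods 2·3): 0.57 vs {0.41, 0.70, 0.19, 0.26} → fail.
Aut (methods 1·2): 0.53 vs {0.43, 0.41, 0.33, 0.23} → pass.
Aut (methods 1·3): 0.52 vs {0.43, 0.70, 0.33, 0.24} → fail.
Aut (methods 2·3): 0.79 vs {0.41, 0.70, 0.23, 0.24} → pass.
Min (methods 1·2): 0.66 vs {0.18, 0.19, 0.33, 0.23} → pass.
Min (methods 1·3): 0.54 vs {0.18, 0.26, 0.33, 0.24} → pass.
Min (methods 2·3): 0.54 vs {0.19, 0.26, 0.23, 0.24} → pass.
3 of 9 fail.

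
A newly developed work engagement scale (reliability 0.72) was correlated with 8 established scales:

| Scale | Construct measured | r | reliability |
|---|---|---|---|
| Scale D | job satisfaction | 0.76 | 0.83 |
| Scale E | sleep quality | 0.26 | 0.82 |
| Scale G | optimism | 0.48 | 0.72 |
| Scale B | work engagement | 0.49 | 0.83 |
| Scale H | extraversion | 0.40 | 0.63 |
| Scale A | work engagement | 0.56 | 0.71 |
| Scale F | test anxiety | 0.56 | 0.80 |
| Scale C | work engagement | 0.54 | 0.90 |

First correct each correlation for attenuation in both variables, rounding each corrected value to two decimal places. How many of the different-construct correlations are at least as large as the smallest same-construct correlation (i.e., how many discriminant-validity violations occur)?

3

Disattenuated r (r / √(r_scale · r_new)):
  Scale D (disc): 0.76 / √(0.83·0.72) = 0.98
  Scale E (disc): 0.26 / √(0.82·0.72) = 0.34
  Scale G (disc): 0.48 / √(0.72·0.72) = 0.67
  Scale B (conv): 0.49 / √(0.83·0.72) = 0.63
  Scale H (disc): 0.40 / √(0.63·0.72) = 0.59
  Scale A (conv): 0.56 / √(0.71·0.72) = 0.78
  Scale F (disc): 0.56 / √(0.80·0.72) = 0.74
  Scale C (conv): 0.54 / √(0.90·0.72) = 0.67
Smallest convergent = 0.63. Discriminant values: 0.98, 0.34, 0.67, 0.59, 0.74; count ≥ 0.63 → 3.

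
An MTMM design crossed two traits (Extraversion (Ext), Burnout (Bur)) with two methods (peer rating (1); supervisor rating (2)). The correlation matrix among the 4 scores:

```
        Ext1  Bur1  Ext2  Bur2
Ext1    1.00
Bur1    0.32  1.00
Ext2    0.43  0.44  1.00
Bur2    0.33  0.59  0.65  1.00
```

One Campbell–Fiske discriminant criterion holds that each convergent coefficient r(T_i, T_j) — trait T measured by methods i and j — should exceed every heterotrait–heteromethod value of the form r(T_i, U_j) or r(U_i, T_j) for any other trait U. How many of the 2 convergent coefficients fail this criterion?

Convergent coefficients and their comparison sets:
Ext (methods 1·2): 0.43 vs {0.33, 0.44} → fail.
Bur (methods 1·2): 0.59 vs {0.44, 0.33} → pass.
1 of 2 fail.

1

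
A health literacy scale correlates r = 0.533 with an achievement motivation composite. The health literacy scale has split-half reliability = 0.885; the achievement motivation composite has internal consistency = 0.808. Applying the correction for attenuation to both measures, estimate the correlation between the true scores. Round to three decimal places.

r_true = r_obs / √(r_xx · r_yy) = 0.533 / √(0.885 × 0.808) = 0.533 / √0.715080 = 0.533 / 0.8456 ≈ 0.630.

0.630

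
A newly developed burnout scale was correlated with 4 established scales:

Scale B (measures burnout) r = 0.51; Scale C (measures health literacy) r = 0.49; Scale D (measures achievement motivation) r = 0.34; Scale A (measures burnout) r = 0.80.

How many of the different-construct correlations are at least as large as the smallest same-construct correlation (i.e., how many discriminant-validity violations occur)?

Convergent (same construct = burnout): Scale B, Scale A.
Smallest convergent = 0.51. Discriminant values: 0.49, 0.34; count ≥ 0.51 → 0.

0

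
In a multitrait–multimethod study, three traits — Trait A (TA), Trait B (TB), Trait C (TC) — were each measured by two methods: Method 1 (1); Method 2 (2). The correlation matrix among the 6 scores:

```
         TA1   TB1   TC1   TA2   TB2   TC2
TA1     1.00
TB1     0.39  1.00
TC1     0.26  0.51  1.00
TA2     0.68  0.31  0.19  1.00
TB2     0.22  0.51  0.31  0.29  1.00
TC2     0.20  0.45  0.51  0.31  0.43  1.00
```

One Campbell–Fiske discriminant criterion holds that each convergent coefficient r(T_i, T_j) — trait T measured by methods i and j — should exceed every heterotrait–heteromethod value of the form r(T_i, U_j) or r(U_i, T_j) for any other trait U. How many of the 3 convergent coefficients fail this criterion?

0

Checking each validity diagonal entry against its comparison values:
TA (methods 1·2): 0.68 vs {0.22, 0.31, 0.20, 0.19} → pass.
TB (methods 1·2): 0.51 vs {0.31, 0.22, 0.45, 0.31} → pass.
TC (methods 1·2): 0.51 vs {0.19, 0.20, 0.31, 0.45} → pass.
0 of 3 fail.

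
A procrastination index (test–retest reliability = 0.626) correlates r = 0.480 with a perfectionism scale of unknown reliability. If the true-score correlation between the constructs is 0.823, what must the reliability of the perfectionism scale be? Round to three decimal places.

r_true = r_obs / √(r_xx · r_yy) ⇒ 0.823 = 0.480 / √(0.626 · r_yy).
√(0.626 · r_yy) = 0.480 / 0.823 = 0.5832; 0.626 · r_yy = 0.3401; r_yy = 0.3401 / 0.626 ≈ 0.543.

0.543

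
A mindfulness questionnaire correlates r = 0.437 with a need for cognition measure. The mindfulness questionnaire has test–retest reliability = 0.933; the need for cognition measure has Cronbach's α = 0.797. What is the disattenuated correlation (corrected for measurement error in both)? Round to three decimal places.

0.507

r_true = r_obs / √(r_xx · r_yy) = 0.437 / √(0.933 × 0.797) = 0.437 / √0.743601 = 0.437 / 0.8623 ≈ 0.507.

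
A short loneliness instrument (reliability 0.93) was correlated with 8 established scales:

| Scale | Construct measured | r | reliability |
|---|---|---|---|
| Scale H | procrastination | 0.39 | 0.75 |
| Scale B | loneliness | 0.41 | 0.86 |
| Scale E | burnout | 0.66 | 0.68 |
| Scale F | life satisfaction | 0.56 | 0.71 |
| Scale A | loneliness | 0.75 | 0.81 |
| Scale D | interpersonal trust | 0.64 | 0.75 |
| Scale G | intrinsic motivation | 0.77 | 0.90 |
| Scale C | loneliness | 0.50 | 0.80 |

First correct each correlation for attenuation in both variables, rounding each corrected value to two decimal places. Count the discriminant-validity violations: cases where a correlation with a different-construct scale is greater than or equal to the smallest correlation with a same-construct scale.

5

Disattenuated r (r / √(r_scale · r_new)):
  Scale H (disc): 0.39 / √(0.75·0.93) = 0.47
  Scale B (conv): 0.41 / √(0.86·0.93) = 0.46
  Scale E (disc): 0.66 / √(0.68·0.93) = 0.83
  Scale F (disc): 0.56 / √(0.71·0.93) = 0.69
  Scale A (conv): 0.75 / √(0.81·0.93) = 0.86
  Scale D (disc): 0.64 / √(0.75·0.93) = 0.77
  Scale G (disc): 0.77 / √(0.90·0.93) = 0.84
  Scale C (conv): 0.50 / √(0.80·0.93) = 0.58
Smallest convergent = 0.46. Discriminant values: 0.47, 0.83, 0.69, 0.77, 0.84; count ≥ 0.46 → 5.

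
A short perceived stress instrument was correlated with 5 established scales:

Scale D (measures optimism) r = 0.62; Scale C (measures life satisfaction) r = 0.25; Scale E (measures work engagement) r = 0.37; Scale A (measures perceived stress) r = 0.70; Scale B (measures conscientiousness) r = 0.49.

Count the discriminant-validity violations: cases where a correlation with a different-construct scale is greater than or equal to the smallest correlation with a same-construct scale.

0

Convergent (same construct = perceived stress): Scale A.
Smallest convergent = 0.70. Discriminant values: 0.62, 0.25, 0.37, 0.49; count ≥ 0.70 → 0.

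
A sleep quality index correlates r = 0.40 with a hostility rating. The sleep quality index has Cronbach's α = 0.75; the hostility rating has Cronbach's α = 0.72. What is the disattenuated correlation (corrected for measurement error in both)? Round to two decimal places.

r_true = r_obs / √(r_xx · r_yy) = 0.40 / √(0.75 × 0.72) = 0.40 / √0.5400 = 0.40 / 0.7348 ≈ 0.54.

0.54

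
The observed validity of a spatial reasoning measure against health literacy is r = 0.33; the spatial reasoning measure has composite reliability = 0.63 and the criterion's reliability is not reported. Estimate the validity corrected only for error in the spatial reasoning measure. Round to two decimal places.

0.42

Single correction: r_c = r_obs / √r_xx = 0.33 / √0.63 = 0.33 / 0.7937 ≈ 0.42.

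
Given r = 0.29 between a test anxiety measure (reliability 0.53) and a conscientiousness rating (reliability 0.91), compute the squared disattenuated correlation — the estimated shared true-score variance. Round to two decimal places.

Disattenuated r = 0.29 / √(0.53 × 0.91) = 0.29 / 0.6945 = 0.4176.
Shared true-score variance = 0.4176² = 0.1744 ≈ 0.17.

0.17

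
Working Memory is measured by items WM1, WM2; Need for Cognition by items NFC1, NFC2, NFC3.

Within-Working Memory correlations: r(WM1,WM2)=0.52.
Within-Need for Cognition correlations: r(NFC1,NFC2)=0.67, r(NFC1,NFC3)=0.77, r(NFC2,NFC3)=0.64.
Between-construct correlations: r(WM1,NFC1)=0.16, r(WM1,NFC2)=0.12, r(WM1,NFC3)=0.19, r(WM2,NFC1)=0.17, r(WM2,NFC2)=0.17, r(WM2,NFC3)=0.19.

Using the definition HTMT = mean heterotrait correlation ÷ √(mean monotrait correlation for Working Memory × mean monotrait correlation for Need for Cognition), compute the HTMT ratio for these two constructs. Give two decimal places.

0.28

Mean between = 1.00/6 = 0.1667.
Mean within-WM = 0.52/1 = 0.5200; mean within-NFC = 2.08/3 = 0.6933.
Geometric mean = √(0.5200 × 0.6933) = 0.6004.
HTMT = 0.1667 / 0.6004 = 0.28.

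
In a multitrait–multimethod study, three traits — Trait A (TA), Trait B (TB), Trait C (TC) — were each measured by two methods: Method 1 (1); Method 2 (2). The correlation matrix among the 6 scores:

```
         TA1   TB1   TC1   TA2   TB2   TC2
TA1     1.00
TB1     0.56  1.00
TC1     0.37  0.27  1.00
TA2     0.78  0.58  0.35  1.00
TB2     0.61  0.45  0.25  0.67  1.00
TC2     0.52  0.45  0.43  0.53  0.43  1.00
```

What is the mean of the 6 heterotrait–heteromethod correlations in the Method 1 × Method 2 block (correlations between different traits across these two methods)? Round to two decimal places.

0.46

HTHM values (method 1 × method 2): 0.61, 0.52, 0.58, 0.45, 0.35, 0.25; mean = 2.76/6 = 0.46.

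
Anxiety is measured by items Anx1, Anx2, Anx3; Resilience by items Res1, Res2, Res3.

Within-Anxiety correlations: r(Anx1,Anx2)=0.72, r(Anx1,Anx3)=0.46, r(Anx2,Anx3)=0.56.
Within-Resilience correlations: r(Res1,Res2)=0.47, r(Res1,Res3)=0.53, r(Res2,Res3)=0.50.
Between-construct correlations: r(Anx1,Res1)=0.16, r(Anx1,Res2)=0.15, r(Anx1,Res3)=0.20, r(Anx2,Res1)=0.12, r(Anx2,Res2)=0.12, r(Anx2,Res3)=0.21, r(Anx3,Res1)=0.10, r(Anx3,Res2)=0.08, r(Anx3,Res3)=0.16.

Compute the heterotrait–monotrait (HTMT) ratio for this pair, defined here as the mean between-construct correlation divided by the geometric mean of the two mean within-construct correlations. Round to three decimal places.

0.268

Between-construct mean = 1.30/9 = 0.1444.
Mean within-Anx = 1.74/3 = 0.5800; mean within-Res = 1.50/3 = 0.5000.
Geometric mean = √(0.5800 × 0.5000) = 0.5385.
HTMT = 0.1444 / 0.5385 = 0.268.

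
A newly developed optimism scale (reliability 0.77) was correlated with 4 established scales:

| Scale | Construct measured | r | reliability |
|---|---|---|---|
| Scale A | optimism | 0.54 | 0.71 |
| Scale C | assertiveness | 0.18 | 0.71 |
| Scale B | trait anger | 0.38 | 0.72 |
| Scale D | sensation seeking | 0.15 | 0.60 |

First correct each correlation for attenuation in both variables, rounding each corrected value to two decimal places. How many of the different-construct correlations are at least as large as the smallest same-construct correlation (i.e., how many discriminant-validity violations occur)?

Disattenuated r (r / √(r_scale · r_new)):
  Scale A (conv): 0.54 / √(0.71·0.77) = 0.73
  Scale C (disc): 0.18 / √(0.71·0.77) = 0.24
  Scale B (disc): 0.38 / √(0.72·0.77) = 0.51
  Scale D (disc): 0.15 / √(0.60·0.77) = 0.22
Smallest convergent = 0.73. Discriminant values: 0.24, 0.51, 0.22; count ≥ 0.73 → 0.

0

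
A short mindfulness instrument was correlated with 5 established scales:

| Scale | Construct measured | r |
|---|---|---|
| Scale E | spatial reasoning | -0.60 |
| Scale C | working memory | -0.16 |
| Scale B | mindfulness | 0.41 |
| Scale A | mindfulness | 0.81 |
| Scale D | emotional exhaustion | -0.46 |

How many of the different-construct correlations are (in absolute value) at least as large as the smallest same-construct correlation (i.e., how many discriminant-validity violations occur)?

2

Convergent (same construct = mindfulness): Scale B, Scale A.
Smallest convergent = 0.41. Discriminant |r|: 0.60, 0.16, 0.46; count ≥ 0.41 → 2.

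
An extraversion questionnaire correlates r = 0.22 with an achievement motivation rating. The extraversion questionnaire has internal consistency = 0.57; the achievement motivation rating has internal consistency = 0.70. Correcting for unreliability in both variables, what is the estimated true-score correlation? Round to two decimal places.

0.35

r_true = r_obs / √(r_xx · r_yy) = 0.22 / √(0.57 × 0.70) = 0.22 / √0.3990 = 0.22 / 0.6317 ≈ 0.35.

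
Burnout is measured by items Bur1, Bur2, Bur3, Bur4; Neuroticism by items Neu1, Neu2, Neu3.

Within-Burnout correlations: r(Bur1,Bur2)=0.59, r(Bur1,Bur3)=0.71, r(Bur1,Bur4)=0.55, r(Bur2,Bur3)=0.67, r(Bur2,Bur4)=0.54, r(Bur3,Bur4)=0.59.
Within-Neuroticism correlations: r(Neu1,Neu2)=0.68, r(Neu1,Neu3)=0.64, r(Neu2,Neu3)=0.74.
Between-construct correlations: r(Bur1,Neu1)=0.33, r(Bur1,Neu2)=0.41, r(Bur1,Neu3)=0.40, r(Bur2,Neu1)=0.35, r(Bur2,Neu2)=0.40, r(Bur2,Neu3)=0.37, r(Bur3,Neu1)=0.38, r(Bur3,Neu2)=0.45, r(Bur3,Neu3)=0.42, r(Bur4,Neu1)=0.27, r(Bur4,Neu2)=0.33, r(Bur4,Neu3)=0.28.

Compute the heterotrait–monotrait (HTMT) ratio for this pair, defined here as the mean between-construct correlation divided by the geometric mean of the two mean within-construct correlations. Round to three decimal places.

0.566

Mean heterotrait r = 4.39/12 = 0.3658.
Mean within-Bur = 3.65/6 = 0.6083; mean within-Neu = 2.06/3 = 0.6867.
Geometric mean = √(0.6083 × 0.6867) = 0.6463.
HTMT = 0.3658 / 0.6463 = 0.566.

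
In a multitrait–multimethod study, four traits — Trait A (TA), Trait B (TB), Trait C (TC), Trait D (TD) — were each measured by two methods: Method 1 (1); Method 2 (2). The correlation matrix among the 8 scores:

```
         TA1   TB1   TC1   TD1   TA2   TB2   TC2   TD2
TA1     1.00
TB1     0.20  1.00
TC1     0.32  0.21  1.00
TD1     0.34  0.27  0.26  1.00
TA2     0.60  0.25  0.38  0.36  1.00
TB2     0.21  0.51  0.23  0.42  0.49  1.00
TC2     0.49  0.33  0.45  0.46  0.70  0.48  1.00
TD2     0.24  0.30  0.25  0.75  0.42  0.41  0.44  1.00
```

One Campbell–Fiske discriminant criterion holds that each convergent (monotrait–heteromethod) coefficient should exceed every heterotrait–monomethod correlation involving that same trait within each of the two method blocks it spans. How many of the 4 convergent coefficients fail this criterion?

Each convergent coefficient versus the relevant comparison correlations:
TA (methods 1·2): 0.60 vs {0.20, 0.49, 0.32, 0.70, 0.34, 0.42} → fail.
TB (methods 1·2): 0.51 vs {0.20, 0.49, 0.21, 0.48, 0.27, 0.41} → pass.
TC (methods 1·2): 0.45 vs {0.32, 0.70, 0.21, 0.48, 0.26, 0.44} → fail.
TD (methods 1·2): 0.75 vs {0.34, 0.42, 0.27, 0.41, 0.26, 0.44} → pass.
2 of 4 fail.

2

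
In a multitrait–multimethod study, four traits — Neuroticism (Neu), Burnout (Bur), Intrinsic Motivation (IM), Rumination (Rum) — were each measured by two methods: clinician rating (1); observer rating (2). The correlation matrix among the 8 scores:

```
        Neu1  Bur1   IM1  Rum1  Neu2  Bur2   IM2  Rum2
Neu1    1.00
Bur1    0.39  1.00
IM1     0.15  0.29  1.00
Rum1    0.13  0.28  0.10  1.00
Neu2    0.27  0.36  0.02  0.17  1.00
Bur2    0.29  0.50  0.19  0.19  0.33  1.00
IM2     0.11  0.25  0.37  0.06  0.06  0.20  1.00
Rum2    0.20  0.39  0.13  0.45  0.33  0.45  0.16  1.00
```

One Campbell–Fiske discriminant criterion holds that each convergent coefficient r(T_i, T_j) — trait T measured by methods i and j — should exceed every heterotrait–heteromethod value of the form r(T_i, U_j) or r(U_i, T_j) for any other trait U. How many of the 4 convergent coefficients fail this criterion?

Checking each validity diagonal entry against its comparison values:
Neu (methods 1·2): 0.27 vs {0.29, 0.36, 0.11, 0.02, 0.20, 0.17} → fail.
Bur (methods 1·2): 0.50 vs {0.36, 0.29, 0.25, 0.19, 0.39, 0.19} → pass.
IM (methods 1·2): 0.37 vs {0.02, 0.11, 0.19, 0.25, 0.13, 0.06} → pass.
Rum (methods 1·2): 0.45 vs {0.17, 0.20, 0.19, 0.39, 0.06, 0.13} → pass.
1 of 4 fail.

1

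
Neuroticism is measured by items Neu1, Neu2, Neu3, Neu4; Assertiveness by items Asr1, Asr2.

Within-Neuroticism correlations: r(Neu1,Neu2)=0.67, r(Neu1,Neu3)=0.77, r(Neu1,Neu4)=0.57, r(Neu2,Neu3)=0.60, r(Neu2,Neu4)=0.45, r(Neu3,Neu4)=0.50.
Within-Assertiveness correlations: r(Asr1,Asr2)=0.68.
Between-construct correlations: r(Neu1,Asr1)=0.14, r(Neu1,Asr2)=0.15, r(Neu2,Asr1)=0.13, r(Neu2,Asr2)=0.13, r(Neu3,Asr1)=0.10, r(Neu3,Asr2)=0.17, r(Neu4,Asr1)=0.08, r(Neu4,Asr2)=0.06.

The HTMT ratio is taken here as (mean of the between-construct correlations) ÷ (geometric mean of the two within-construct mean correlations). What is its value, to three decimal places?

Mean between = 0.96/8 = 0.1200.
Mean within-Neu = 3.56/6 = 0.5933; mean within-Asr = 0.68/1 = 0.6800.
Geometric mean = √(0.5933 × 0.6800) = 0.6352.
HTMT = 0.1200 / 0.6352 = 0.189.

0.189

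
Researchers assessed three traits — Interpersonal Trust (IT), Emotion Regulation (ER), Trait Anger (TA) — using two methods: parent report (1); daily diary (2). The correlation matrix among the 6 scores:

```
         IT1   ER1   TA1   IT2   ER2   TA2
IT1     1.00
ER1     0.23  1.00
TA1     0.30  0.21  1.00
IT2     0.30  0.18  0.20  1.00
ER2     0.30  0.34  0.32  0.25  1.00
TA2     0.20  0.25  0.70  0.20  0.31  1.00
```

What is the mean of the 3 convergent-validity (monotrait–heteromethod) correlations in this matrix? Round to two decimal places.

Convergent values: 0.30, 0.34, 0.70; mean = 1.34/3 = 0.45.

0.45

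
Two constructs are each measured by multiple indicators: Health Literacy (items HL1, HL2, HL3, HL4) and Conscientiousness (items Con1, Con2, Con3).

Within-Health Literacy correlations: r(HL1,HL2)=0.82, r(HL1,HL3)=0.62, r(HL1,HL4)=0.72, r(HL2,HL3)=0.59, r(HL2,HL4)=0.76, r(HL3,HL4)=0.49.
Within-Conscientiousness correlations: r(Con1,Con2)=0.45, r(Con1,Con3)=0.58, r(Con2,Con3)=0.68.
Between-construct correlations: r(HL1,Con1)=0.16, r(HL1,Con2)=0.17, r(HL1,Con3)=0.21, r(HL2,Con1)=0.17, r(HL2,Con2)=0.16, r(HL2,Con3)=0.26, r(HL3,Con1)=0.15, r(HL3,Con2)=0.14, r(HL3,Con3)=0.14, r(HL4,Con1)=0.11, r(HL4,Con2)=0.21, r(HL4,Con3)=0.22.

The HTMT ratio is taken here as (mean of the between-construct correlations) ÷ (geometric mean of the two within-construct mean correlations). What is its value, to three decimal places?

Between-construct mean = 2.10/12 = 0.1750.
Mean within-HL = 4.00/6 = 0.6667; mean within-Con = 1.71/3 = 0.5700.
Geometric mean = √(0.6667 × 0.5700) = 0.6165.
HTMT = 0.1750 / 0.6165 = 0.284.

0.284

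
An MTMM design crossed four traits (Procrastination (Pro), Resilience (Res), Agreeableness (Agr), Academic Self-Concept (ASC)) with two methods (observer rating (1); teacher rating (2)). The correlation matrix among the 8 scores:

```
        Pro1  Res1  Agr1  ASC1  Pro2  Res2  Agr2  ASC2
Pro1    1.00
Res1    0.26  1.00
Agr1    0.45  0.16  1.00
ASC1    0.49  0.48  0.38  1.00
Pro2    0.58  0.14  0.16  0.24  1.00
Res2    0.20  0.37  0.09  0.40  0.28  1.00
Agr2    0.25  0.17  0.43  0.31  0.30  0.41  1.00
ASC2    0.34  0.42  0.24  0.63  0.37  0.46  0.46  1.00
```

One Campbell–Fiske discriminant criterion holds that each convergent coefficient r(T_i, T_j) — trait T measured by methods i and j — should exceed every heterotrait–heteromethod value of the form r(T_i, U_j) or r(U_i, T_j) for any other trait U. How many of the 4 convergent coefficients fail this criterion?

1

Each convergent coefficient versus the relevant comparison correlations:
Pro (methods 1·2): 0.58 vs {0.20, 0.14, 0.25, 0.16, 0.34, 0.24} → pass.
Res (methods 1·2): 0.37 vs {0.14, 0.20, 0.17, 0.09, 0.42, 0.40} → fail.
Agr (methods 1·2): 0.43 vs {0.16, 0.25, 0.09, 0.17, 0.24, 0.31} → pass.
ASC (methods 1·2): 0.63 vs {0.24, 0.34, 0.40, 0.42, 0.31, 0.24} → pass.
1 of 4 fail.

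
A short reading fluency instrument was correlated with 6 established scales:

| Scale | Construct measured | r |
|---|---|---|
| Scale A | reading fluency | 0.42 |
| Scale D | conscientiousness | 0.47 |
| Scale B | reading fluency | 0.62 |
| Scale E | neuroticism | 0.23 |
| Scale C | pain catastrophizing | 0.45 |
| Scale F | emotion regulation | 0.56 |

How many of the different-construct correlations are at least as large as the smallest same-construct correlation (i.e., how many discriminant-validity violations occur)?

Convergent (same construct = reading fluency): Scale A, Scale B.
Smallest convergent = 0.42. Discriminant values: 0.47, 0.23, 0.45, 0.56; count ≥ 0.42 → 3.

3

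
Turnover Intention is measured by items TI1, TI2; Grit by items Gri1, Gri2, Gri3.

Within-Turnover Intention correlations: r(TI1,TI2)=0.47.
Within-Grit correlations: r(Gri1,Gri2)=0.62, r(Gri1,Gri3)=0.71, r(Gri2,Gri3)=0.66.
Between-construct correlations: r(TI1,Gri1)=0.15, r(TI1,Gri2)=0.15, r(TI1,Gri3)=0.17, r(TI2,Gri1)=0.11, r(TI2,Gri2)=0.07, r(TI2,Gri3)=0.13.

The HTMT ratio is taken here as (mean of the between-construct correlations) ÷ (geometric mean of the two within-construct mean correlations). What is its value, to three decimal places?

0.233

Between-construct mean = 0.78/6 = 0.1300.
Mean within-TI = 0.47/1 = 0.4700; mean within-Gri = 1.99/3 = 0.6633.
Geometric mean = √(0.4700 × 0.6633) = 0.5583.
HTMT = 0.1300 / 0.5583 = 0.233.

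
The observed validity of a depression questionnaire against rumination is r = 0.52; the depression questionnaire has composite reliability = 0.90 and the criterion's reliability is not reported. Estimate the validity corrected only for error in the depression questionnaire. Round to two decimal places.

Single correction: r_c = r_obs / √r_xx = 0.52 / √0.90 = 0.52 / 0.9487 ≈ 0.55.

0.55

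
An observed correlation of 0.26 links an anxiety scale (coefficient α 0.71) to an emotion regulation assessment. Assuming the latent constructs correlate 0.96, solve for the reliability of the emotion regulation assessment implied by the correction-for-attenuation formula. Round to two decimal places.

0.10

r_true = r_obs / √(r_xx · r_yy) ⇒ 0.96 = 0.26 / √(0.71 · r_yy).
√(0.71 · r_yy) = 0.26 / 0.96 = 0.2708; 0.71 · r_yy = 0.0733; r_yy = 0.0733 / 0.71 ≈ 0.10.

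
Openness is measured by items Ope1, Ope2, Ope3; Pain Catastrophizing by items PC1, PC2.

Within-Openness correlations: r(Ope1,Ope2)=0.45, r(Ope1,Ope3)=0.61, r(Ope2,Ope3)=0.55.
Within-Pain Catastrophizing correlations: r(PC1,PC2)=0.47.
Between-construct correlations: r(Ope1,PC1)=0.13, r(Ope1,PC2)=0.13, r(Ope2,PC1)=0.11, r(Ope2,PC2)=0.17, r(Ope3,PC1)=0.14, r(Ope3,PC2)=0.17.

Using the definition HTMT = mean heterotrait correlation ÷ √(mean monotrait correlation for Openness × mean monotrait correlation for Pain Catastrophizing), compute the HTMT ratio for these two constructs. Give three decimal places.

Mean heterotrait r = 0.85/6 = 0.1417.
Mean within-Ope = 1.61/3 = 0.5367; mean within-PC = 0.47/1 = 0.4700.
Geometric mean = √(0.5367 × 0.4700) = 0.5022.
HTMT = 0.1417 / 0.5022 = 0.282.

0.282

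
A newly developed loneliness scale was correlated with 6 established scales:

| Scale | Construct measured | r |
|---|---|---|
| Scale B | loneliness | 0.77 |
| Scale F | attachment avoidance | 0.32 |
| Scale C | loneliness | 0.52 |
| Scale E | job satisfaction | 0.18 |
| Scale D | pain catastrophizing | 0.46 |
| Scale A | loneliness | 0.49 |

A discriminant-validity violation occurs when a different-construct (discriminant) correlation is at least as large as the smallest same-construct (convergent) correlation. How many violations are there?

0

Convergent (same construct = loneliness): Scale B, Scale C, Scale A.
Smallest convergent = 0.49. Discriminant values: 0.32, 0.18, 0.46; count ≥ 0.49 → 0.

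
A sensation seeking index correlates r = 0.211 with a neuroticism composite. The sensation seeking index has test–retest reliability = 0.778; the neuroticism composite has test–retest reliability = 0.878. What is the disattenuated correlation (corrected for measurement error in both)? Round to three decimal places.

r_true = r_obs / √(r_xx · r_yy) = 0.211 / √(0.778 × 0.878) = 0.211 / √0.683084 = 0.211 / 0.8265 ≈ 0.255.

0.255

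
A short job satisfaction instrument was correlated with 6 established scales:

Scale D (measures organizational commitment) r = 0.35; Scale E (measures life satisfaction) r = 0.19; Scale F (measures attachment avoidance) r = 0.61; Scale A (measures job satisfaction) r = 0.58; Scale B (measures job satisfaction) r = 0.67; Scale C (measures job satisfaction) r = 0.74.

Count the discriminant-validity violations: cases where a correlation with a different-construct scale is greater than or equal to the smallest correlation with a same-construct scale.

Convergent (same construct = job satisfaction): Scale A, Scale B, Scale C.
Smallest convergent = 0.58. Discriminant values: 0.35, 0.19, 0.61; count ≥ 0.58 → 1.

1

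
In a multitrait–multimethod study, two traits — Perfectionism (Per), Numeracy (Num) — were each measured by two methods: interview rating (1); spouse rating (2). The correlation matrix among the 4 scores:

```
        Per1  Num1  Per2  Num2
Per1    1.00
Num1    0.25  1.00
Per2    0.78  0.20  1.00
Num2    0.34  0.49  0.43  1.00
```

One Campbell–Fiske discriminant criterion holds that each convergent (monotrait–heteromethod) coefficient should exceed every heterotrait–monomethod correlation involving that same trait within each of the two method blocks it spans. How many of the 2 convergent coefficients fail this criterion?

Each convergent coefficient versus the relevant comparison correlations:
Per (methods 1·2): 0.78 vs {0.25, 0.43} → pass.
Num (methods 1·2): 0.49 vs {0.25, 0.43} → pass.
0 of 2 fail.

0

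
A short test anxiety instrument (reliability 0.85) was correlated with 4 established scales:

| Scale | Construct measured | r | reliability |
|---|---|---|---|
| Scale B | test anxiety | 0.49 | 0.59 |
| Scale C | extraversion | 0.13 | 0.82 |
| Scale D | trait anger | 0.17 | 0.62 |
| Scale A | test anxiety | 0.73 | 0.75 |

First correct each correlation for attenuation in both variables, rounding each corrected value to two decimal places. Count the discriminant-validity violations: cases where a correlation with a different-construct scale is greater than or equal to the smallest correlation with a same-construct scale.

Disattenuated r (r / √(r_scale · r_new)):
  Scale B (conv): 0.49 / √(0.59·0.85) = 0.69
  Scale C (disc): 0.13 / √(0.82·0.85) = 0.16
  Scale D (disc): 0.17 / √(0.62·0.85) = 0.23
  Scale A (conv): 0.73 / √(0.75·0.85) = 0.91
Smallest convergent = 0.69. Discriminant values: 0.16, 0.23; count ≥ 0.69 → 0.

0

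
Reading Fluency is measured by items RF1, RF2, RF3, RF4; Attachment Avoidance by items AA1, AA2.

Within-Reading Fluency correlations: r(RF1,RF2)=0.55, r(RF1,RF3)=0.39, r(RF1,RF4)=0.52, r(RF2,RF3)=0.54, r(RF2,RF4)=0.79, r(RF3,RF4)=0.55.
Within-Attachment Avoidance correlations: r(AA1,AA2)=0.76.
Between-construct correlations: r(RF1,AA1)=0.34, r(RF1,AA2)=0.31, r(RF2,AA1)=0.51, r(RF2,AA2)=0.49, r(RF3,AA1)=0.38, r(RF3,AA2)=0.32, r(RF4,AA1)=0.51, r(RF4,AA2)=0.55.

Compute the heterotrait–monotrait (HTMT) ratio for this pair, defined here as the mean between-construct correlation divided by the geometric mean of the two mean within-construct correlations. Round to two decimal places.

Mean heterotrait r = 3.41/8 = 0.4263.
Mean within-RF = 3.34/6 = 0.5567; mean within-AA = 0.76/1 = 0.7600.
Geometric mean = √(0.5567 × 0.7600) = 0.6505.
HTMT = 0.4263 / 0.6505 = 0.66.

0.66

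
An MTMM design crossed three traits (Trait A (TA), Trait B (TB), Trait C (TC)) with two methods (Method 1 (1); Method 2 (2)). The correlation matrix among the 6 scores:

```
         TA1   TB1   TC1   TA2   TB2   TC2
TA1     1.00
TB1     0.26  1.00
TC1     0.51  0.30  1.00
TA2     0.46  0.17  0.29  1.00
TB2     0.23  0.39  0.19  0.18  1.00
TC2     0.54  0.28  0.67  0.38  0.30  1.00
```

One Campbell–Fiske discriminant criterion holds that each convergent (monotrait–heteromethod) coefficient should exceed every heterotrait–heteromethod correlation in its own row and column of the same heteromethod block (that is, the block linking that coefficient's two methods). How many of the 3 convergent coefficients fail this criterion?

1

Checking each validity diagonal entry against its comparison values:
TA (methods 1·2): 0.46 vs {0.23, 0.17, 0.54, 0.29} → fail.
TB (methods 1·2): 0.39 vs {0.17, 0.23, 0.28, 0.19} → pass.
TC (methods 1·2): 0.67 vs {0.29, 0.54, 0.19, 0.28} → pass.
1 of 3 fail.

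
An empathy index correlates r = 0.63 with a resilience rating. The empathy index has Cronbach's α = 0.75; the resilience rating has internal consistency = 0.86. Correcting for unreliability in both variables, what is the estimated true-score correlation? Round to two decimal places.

r_true = r_obs / √(r_xx · r_yy) = 0.63 / √(0.75 × 0.86) = 0.63 / √0.6450 = 0.63 / 0.8031 ≈ 0.78.

0.78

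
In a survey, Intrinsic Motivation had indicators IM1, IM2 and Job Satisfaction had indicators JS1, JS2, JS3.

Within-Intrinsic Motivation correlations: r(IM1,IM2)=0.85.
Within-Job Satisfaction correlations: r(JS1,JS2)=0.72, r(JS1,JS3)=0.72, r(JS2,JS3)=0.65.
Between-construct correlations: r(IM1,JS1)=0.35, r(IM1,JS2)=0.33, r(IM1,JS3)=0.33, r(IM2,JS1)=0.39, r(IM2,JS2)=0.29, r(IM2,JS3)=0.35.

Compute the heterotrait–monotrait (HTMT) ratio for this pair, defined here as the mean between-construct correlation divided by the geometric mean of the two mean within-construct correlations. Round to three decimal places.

Between-construct mean = 2.04/6 = 0.3400.
Mean within-IM = 0.85/1 = 0.8500; mean within-JS = 2.09/3 = 0.6967.
Geometric mean = √(0.8500 × 0.6967) = 0.7695.
HTMT = 0.3400 / 0.7695 = 0.442.

0.442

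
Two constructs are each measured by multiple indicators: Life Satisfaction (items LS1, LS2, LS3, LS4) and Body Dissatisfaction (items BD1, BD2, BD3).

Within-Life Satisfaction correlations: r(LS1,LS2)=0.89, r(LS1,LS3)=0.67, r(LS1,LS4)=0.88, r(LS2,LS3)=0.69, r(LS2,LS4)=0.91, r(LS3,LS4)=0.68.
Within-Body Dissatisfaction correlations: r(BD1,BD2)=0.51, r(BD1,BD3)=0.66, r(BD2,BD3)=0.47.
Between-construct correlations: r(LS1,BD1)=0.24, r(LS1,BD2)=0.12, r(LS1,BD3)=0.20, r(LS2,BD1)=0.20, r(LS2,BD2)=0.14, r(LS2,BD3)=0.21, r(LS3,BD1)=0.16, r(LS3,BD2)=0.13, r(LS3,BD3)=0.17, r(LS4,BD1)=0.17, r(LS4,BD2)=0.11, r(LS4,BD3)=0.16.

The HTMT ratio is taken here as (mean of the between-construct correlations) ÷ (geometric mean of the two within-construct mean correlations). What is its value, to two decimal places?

Mean heterotrait r = 2.01/12 = 0.1675.
Mean within-LS = 4.72/6 = 0.7867; mean within-BD = 1.64/3 = 0.5467.
Geometric mean = √(0.7867 × 0.5467) = 0.6558.
HTMT = 0.1675 / 0.6558 = 0.26.

0.26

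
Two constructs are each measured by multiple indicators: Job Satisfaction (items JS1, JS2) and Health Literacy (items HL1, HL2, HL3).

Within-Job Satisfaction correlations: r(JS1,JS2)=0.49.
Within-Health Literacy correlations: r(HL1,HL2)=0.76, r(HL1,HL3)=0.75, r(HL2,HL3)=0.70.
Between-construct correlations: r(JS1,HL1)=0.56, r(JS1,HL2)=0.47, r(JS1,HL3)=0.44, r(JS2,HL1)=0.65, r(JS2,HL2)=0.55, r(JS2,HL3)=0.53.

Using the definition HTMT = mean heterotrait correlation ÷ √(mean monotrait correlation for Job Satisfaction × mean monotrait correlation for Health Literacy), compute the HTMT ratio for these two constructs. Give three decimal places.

Mean heterotrait r = 3.20/6 = 0.5333.
Mean within-JS = 0.49/1 = 0.4900; mean within-HL = 2.21/3 = 0.7367.
Geometric mean = √(0.4900 × 0.7367) = 0.6008.
HTMT = 0.5333 / 0.6008 = 0.888.

0.888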